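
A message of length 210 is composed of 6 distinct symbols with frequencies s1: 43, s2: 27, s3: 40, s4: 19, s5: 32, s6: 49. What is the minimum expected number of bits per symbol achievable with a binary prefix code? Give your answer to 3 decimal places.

Probabilities are the counts divided by 210.
Repeatedly combine the two least-probable nodes; the expected code length is the sum of the merged weights.
merge 19/210 + 9/70 → 23/105
merge 16/105 + 4/21 → 12/35
merge 43/210 + 23/105 → 89/210
merge 7/30 + 12/35 → 121/210
merge 89/210 + 121/210 → 1
L = 23/105 + 12/35 + 89/210 + 121/210 + 1 = 269/105 ≈ 2.562 bits/symbol.

2.562 bits/symbol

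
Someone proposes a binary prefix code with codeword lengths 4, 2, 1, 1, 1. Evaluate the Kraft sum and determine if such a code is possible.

With common denominator 2^4 = 16: Σ 2^(−ℓᵢ) = 1/16 + 4/16 + 8/16 + 8/16 + 8/16 = 29/16 = 1.8125.
Kraft's inequality requires Σ ≤ 1; here Σ = 1.8125 > 1, so no such prefix code exists.

1.8125; no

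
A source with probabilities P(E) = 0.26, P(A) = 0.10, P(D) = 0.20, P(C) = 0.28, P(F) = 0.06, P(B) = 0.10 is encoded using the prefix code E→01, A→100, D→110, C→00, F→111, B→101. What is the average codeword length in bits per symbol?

2.46 bits/symbol

L̄ = Σ pᵢ·ℓᵢ = 0.26·2 + 0.10·3 + 0.20·3 + 0.28·2 + 0.06·3 + 0.10·3 = 2.46 bits/symbol.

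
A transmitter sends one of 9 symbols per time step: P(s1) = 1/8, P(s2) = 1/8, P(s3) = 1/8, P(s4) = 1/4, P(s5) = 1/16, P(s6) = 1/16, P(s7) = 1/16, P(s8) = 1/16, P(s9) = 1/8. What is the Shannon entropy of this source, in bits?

Each probability is a power of 1/2, so log₂(1/p) is an integer.
H = Σ p·log₂(1/p) = 1/8·3 + 1/8·3 + 1/8·3 + 1/4·2 + 1/16·4 + 1/16·4 + 1/16·4 + 1/16·4 + 1/8·3 = 3 bits.

3 bits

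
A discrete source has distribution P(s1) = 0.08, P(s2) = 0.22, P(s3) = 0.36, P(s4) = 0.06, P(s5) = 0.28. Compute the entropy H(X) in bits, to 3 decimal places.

H = −Σ pᵢ log₂ pᵢ.
−0.08·log₂(0.08) = 0.2915
−0.22·log₂(0.22) = 0.4806
−0.36·log₂(0.36) = 0.5306
−0.06·log₂(0.06) = 0.2435
−0.28·log₂(0.28) = 0.5142
Sum ≈ 2.0605 → 2.060 bits.

2.060 bits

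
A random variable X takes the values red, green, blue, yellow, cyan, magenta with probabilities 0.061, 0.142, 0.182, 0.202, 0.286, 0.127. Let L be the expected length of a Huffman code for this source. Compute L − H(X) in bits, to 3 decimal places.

0.058 bits

Entropy H = −Σ p log₂ p ≈ 2.4541 bits.
Huffman merges: 61/1000+127/1000→47/250; 71/500+91/500→81/250; 47/250+101/500→39/100; 143/500+81/250→61/100; 39/100+61/100→1. L = 314/125 ≈ 2.5120.
L − H = 2.5120 − 2.4541 = 0.058 bits.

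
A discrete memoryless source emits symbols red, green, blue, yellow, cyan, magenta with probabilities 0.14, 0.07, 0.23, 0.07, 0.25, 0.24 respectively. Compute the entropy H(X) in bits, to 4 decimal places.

2.4160 bits

H = −Σ pᵢ log₂ pᵢ.
−0.14·log₂(0.14) = 0.3971
−0.07·log₂(0.07) = 0.2686
−0.23·log₂(0.23) = 0.4877
−0.07·log₂(0.07) = 0.2686
−0.25·log₂(0.25) = 0.5000
−0.24·log₂(0.24) = 0.4941
Sum ≈ 2.4160 → 2.4160 bits.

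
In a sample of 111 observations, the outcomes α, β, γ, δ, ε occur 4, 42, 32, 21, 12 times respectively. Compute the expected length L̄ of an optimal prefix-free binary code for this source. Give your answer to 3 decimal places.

Probabilities are the counts divided by 111.
Repeatedly combine the two least-probable nodes; the expected code length is the sum of the merged weights.
merge 4/111 + 4/37 → 16/111
merge 16/111 + 7/37 → 1/3
merge 32/111 + 1/3 → 23/37
merge 14/37 + 23/37 → 1
L = 16/111 + 1/3 + 23/37 + 1 = 233/111 ≈ 2.099 bits/symbol.

2.099 bits/symbol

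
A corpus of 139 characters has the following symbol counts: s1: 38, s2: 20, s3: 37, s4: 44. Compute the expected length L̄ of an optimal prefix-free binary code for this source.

2 bits/symbol

Probabilities are the counts divided by 139.
Repeatedly combine the two least-probable nodes; the expected code length is the sum of the merged weights.
merge 20/139 + 37/139 → 57/139
merge 38/139 + 44/139 → 82/139
merge 57/139 + 82/139 → 1
L = 57/139 + 82/139 + 1 = 2 bits/symbol.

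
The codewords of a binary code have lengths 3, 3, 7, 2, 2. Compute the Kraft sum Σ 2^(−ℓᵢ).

With common denominator 2^7 = 128: Σ 2^(−ℓᵢ) = 16/128 + 16/128 + 1/128 + 32/128 + 32/128 = 97/128 = 0.7578125.

0.7578125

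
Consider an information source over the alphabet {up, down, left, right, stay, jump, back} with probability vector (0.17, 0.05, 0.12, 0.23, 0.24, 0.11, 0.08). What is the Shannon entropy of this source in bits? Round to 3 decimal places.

2.641 bits

H = −Σ pᵢ log₂ pᵢ.
−0.17·log₂(0.17) = 0.4346
−0.05·log₂(0.05) = 0.2161
−0.12·log₂(0.12) = 0.3671
−0.23·log₂(0.23) = 0.4877
−0.24·log₂(0.24) = 0.4941
−0.11·log₂(0.11) = 0.3503
−0.08·log₂(0.08) = 0.2915
Sum ≈ 2.6413 → 2.641 bits.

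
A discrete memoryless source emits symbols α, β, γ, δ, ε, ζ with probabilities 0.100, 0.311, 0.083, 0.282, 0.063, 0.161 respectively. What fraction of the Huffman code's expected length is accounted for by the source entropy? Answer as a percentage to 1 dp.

Entropy H = −Σ p log₂ p ≈ 2.3448 bits.
Huffman merges: 63/1000+83/1000→73/500; 1/10+73/500→123/500; 161/1000+123/500→407/1000; 141/500+311/1000→593/1000; 407/1000+593/1000→1. L = 299/125 ≈ 2.3920.
Efficiency = H/L = 2.3448/2.3920 = 98.0%.

98.0%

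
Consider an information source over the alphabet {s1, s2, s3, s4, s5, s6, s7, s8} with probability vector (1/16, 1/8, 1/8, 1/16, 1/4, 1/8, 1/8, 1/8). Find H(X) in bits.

2.875 bits

Each probability is a power of 1/2, so log₂(1/p) is an integer.
H = Σ p·log₂(1/p) = 1/16·4 + 1/8·3 + 1/8·3 + 1/16·4 + 1/4·2 + 1/8·3 + 1/8·3 + 1/8·3 = 2.875 bits.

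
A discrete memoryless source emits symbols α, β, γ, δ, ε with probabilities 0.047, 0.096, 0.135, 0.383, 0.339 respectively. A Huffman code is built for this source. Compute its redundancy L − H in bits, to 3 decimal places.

Entropy H = −Σ p log₂ p ≈ 1.9812 bits.
Huffman merges: 47/1000+12/125→143/1000; 27/200+143/1000→139/500; 139/500+339/1000→617/1000; 383/1000+617/1000→1. L = 1019/500 ≈ 2.0380.
L − H = 2.0380 − 1.9812 = 0.057 bits.

0.057 bits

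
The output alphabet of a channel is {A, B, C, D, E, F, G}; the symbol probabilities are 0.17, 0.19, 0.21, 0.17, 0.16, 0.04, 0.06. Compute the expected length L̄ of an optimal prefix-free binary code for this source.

Repeatedly combine the two least-probable nodes; the expected code length is the sum of the merged weights.
merge 1/25 + 3/50 → 1/10
merge 1/10 + 4/25 → 13/50
merge 17/100 + 17/100 → 17/50
merge 19/100 + 21/100 → 2/5
merge 13/50 + 17/50 → 3/5
merge 2/5 + 3/5 → 1
L = 1/10 + 13/50 + 17/50 + 2/5 + 3/5 + 1 = 27/10 = 2.7 bits/symbol.

2.7 bits/symbol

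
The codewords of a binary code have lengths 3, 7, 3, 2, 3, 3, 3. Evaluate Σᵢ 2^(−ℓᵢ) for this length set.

With common denominator 2^7 = 128: Σ 2^(−ℓᵢ) = 16/128 + 1/128 + 16/128 + 32/128 + 16/128 + 16/128 + 16/128 = 113/128 = 0.8828125.

0.8828125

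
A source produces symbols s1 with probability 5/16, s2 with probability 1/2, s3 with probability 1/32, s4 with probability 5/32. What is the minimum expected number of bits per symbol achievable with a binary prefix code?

1.6875 bits/symbol

Repeatedly combine the two least-probable nodes; the expected code length is the sum of the merged weights.
merge 1/32 + 5/32 → 3/16
merge 3/16 + 5/16 → 1/2
merge 1/2 + 1/2 → 1
L = 3/16 + 1/2 + 1 = 27/16 = 1.6875 bits/symbol.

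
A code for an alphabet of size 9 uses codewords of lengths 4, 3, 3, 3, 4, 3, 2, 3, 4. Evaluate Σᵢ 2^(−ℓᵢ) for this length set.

With common denominator 2^4 = 16: Σ 2^(−ℓᵢ) = 1/16 + 2/16 + 2/16 + 2/16 + 1/16 + 2/16 + 4/16 + 2/16 + 1/16 = 17/16 = 1.0625.

1.0625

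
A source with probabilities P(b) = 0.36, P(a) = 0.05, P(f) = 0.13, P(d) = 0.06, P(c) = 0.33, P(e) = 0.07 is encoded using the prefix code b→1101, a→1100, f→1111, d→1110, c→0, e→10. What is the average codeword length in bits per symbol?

2.87 bits/symbol

L̄ = Σ pᵢ·ℓᵢ = 0.36·4 + 0.05·4 + 0.13·4 + 0.06·4 + 0.33·1 + 0.07·2 = 2.87 bits/symbol.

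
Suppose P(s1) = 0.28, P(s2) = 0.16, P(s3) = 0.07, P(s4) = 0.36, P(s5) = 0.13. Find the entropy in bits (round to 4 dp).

H = −Σ pᵢ log₂ pᵢ.
−0.28·log₂(0.28) = 0.5142
−0.16·log₂(0.16) = 0.4230
−0.07·log₂(0.07) = 0.2686
−0.36·log₂(0.36) = 0.5306
−0.13·log₂(0.13) = 0.3826
Sum ≈ 2.1191 → 2.1191 bits.

2.1191 bits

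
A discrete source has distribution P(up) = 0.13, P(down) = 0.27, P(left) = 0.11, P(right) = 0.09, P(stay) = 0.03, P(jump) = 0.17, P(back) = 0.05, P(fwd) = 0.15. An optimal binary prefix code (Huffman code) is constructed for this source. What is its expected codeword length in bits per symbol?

Repeatedly combine the two least-probable nodes; the expected code length is the sum of the merged weights.
merge 3/100 + 1/20 → 2/25
merge 2/25 + 9/100 → 17/100
merge 11/100 + 13/100 → 6/25
merge 3/20 + 17/100 → 8/25
merge 17/100 + 6/25 → 41/100
merge 27/100 + 8/25 → 59/100
merge 41/100 + 59/100 → 1
L = 2/25 + 17/100 + 6/25 + 8/25 + 41/100 + 59/100 + 1 = 281/100 = 2.81 bits/symbol.

2.81 bits/symbol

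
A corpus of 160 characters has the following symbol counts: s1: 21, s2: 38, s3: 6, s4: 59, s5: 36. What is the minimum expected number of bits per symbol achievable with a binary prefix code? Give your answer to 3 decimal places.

Probabilities are the counts divided by 160.
Repeatedly combine the two least-probable nodes; the expected code length is the sum of the merged weights.
merge 3/80 + 21/160 → 27/160
merge 27/160 + 9/40 → 63/160
merge 19/80 + 59/160 → 97/160
merge 63/160 + 97/160 → 1
L = 27/160 + 63/160 + 97/160 + 1 = 347/160 ≈ 2.169 bits/symbol.

2.169 bits/symbol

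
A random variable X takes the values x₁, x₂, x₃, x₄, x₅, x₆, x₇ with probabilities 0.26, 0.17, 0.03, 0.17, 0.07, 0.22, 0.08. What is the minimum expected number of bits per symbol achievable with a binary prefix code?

2.62 bits/symbol

Repeatedly combine the two least-probable nodes; the expected code length is the sum of the merged weights.
merge 3/100 + 7/100 → 1/10
merge 2/25 + 1/10 → 9/50
merge 17/100 + 17/100 → 17/50
merge 9/50 + 11/50 → 2/5
merge 13/50 + 17/50 → 3/5
merge 2/5 + 3/5 → 1
L = 1/10 + 9/50 + 17/50 + 2/5 + 3/5 + 1 = 131/50 = 2.62 bits/symbol.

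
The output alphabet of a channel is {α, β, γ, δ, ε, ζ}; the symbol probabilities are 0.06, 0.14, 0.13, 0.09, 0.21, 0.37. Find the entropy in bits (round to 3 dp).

H = −Σ pᵢ log₂ pᵢ.
−0.06·log₂(0.06) = 0.2435
−0.14·log₂(0.14) = 0.3971
−0.13·log₂(0.13) = 0.3826
−0.09·log₂(0.09) = 0.3127
−0.21·log₂(0.21) = 0.4728
−0.37·log₂(0.37) = 0.5307
Sum ≈ 2.3395 → 2.339 bits.

2.339 bits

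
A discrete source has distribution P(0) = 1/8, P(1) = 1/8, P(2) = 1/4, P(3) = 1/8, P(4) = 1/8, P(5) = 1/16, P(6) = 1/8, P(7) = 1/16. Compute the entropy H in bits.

2.875 bits

Each probability is a power of 1/2, so log₂(1/p) is an integer.
H = Σ p·log₂(1/p) = 1/8·3 + 1/8·3 + 1/4·2 + 1/8·3 + 1/8·3 + 1/16·4 + 1/8·3 + 1/16·4 = 2.875 bits.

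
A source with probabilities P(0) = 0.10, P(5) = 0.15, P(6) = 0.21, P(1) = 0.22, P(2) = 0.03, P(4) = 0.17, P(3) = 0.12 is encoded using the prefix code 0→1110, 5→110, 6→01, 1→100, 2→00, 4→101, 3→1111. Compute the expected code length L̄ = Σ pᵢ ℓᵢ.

2.98 bits/symbol

L̄ = Σ pᵢ·ℓᵢ = 0.10·4 + 0.15·3 + 0.21·2 + 0.22·3 + 0.03·2 + 0.17·3 + 0.12·4 = 2.98 bits/symbol.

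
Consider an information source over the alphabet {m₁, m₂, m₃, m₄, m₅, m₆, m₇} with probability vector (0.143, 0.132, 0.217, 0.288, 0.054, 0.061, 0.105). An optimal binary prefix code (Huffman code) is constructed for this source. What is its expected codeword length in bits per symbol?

2.61 bits/symbol

Repeatedly combine the two least-probable nodes; the expected code length is the sum of the merged weights.
merge 27/500 + 61/1000 → 23/200
merge 21/200 + 23/200 → 11/50
merge 33/250 + 143/1000 → 11/40
merge 217/1000 + 11/50 → 437/1000
merge 11/40 + 36/125 → 563/1000
merge 437/1000 + 563/1000 → 1
L = 23/200 + 11/50 + 11/40 + 437/1000 + 563/1000 + 1 = 261/100 = 2.61 bits/symbol.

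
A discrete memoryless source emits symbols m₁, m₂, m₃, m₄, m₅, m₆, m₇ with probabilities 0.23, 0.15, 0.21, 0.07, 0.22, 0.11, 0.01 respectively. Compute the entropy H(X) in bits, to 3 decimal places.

H = −Σ pᵢ log₂ pᵢ.
−0.23·log₂(0.23) = 0.4877
−0.15·log₂(0.15) = 0.4105
−0.21·log₂(0.21) = 0.4728
−0.07·log₂(0.07) = 0.2686
−0.22·log₂(0.22) = 0.4806
−0.11·log₂(0.11) = 0.3503
−0.01·log₂(0.01) = 0.0664
Sum ≈ 2.5369 → 2.537 bits.

2.537 bits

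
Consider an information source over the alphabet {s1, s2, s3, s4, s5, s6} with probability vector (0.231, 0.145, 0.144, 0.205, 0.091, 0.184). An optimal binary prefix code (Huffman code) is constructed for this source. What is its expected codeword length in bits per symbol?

Repeatedly combine the two least-probable nodes; the expected code length is the sum of the merged weights.
merge 91/1000 + 18/125 → 47/200
merge 29/200 + 23/125 → 329/1000
merge 41/200 + 231/1000 → 109/250
merge 47/200 + 329/1000 → 141/250
merge 109/250 + 141/250 → 1
L = 47/200 + 329/1000 + 109/250 + 141/250 + 1 = 641/250 = 2.564 bits/symbol.

2.564 bits/symbol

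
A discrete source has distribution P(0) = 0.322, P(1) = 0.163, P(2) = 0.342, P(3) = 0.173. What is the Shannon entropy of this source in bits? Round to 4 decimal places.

1.9203 bits

H = −Σ pᵢ log₂ pᵢ.
−0.322·log₂(0.322) = 0.5264
−0.163·log₂(0.163) = 0.4266
−0.342·log₂(0.342) = 0.5294
−0.173·log₂(0.173) = 0.4379
Sum ≈ 1.9203 → 1.9203 bits.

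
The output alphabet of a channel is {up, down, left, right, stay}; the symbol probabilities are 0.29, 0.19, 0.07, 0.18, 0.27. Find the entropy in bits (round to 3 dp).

H = −Σ pᵢ log₂ pᵢ.
−0.29·log₂(0.29) = 0.5179
−0.19·log₂(0.19) = 0.4552
−0.07·log₂(0.07) = 0.2686
−0.18·log₂(0.18) = 0.4453
−0.27·log₂(0.27) = 0.5100
Sum ≈ 2.1970 → 2.197 bits.

2.197 bits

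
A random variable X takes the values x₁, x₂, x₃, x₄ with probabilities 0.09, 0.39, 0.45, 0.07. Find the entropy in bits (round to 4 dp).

H = −Σ pᵢ log₂ pᵢ.
−0.09·log₂(0.09) = 0.3127
−0.39·log₂(0.39) = 0.5298
−0.45·log₂(0.45) = 0.5184
−0.07·log₂(0.07) = 0.2686
Sum ≈ 1.6294 → 1.6294 bits.

1.6294 bits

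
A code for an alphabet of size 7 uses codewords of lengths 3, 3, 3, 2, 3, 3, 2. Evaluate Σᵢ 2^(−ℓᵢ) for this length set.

With common denominator 2^3 = 8: Σ 2^(−ℓᵢ) = 1/8 + 1/8 + 1/8 + 2/8 + 1/8 + 1/8 + 2/8 = 9/8 = 1.125.

1.125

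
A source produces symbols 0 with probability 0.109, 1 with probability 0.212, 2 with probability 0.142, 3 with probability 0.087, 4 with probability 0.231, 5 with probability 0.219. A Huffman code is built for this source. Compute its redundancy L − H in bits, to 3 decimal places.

0.036 bits

Entropy H = −Σ p log₂ p ≈ 2.4975 bits.
Huffman merges: 87/1000+109/1000→49/250; 71/500+49/250→169/500; 53/250+219/1000→431/1000; 231/1000+169/500→569/1000; 431/1000+569/1000→1. L = 1267/500 ≈ 2.5340.
L − H = 2.5340 − 2.4975 = 0.036 bits.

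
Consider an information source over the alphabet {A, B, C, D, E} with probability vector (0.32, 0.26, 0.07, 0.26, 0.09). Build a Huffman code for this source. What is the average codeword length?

Repeatedly combine the two least-probable nodes; the expected code length is the sum of the merged weights.
merge 7/100 + 9/100 → 4/25
merge 4/25 + 13/50 → 21/50
merge 13/50 + 8/25 → 29/50
merge 21/50 + 29/50 → 1
L = 4/25 + 21/50 + 29/50 + 1 = 54/25 = 2.16 bits/symbol.

2.16 bits/symbol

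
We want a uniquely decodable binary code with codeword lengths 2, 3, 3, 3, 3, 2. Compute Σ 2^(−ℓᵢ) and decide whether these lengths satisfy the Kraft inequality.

1; yes

With common denominator 2^3 = 8: Σ 2^(−ℓᵢ) = 2/8 + 1/8 + 1/8 + 1/8 + 1/8 + 2/8 = 8/8 = 1.
Kraft's inequality requires Σ ≤ 1; here Σ = 1 ≤ 1, so such a prefix code exists.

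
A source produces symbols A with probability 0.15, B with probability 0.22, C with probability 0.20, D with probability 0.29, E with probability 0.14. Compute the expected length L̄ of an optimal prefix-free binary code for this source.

Repeatedly combine the two least-probable nodes; the expected code length is the sum of the merged weights.
merge 7/50 + 3/20 → 29/100
merge 1/5 + 11/50 → 21/50
merge 29/100 + 29/100 → 29/50
merge 21/50 + 29/50 → 1
L = 29/100 + 21/50 + 29/50 + 1 = 229/100 = 2.29 bits/symbol.

2.29 bits/symbol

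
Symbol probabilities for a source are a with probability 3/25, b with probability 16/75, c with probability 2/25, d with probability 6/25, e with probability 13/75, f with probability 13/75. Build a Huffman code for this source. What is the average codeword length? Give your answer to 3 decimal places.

2.547 bits/symbol

Repeatedly combine the two least-probable nodes; the expected code length is the sum of the merged weights.
merge 2/25 + 3/25 → 1/5
merge 13/75 + 13/75 → 26/75
merge 1/5 + 16/75 → 31/75
merge 6/25 + 26/75 → 44/75
merge 31/75 + 44/75 → 1
L = 1/5 + 26/75 + 31/75 + 44/75 + 1 = 191/75 ≈ 2.547 bits/symbol.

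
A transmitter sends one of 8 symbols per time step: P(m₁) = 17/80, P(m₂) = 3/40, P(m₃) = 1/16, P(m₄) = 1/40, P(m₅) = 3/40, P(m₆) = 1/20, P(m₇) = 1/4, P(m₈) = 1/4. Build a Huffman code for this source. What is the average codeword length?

Repeatedly combine the two least-probable nodes; the expected code length is the sum of the merged weights.
merge 1/40 + 1/20 → 3/40
merge 1/16 + 3/40 → 11/80
merge 3/40 + 3/40 → 3/20
merge 11/80 + 3/20 → 23/80
merge 17/80 + 1/4 → 37/80
merge 1/4 + 23/80 → 43/80
merge 37/80 + 43/80 → 1
L = 3/40 + 11/80 + 3/20 + 23/80 + 37/80 + 43/80 + 1 = 53/20 = 2.65 bits/symbol.

2.65 bits/symbol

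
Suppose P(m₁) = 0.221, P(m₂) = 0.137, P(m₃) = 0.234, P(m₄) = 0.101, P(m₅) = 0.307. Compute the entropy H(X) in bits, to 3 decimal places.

2.222 bits

H = −Σ pᵢ log₂ pᵢ.
−0.221·log₂(0.221) = 0.4813
−0.137·log₂(0.137) = 0.3929
−0.234·log₂(0.234) = 0.4903
−0.101·log₂(0.101) = 0.3341
−0.307·log₂(0.307) = 0.5230
Sum ≈ 2.2216 → 2.222 bits.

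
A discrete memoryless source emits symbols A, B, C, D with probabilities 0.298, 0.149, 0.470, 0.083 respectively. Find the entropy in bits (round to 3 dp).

1.740 bits

H = −Σ pᵢ log₂ pᵢ.
−0.298·log₂(0.298) = 0.5205
−0.149·log₂(0.149) = 0.4092
−0.470·log₂(0.470) = 0.5120
−0.083·log₂(0.083) = 0.2980
Sum ≈ 1.7397 → 1.740 bits.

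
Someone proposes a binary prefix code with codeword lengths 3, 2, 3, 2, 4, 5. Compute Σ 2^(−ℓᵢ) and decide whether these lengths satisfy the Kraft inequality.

With common denominator 2^5 = 32: Σ 2^(−ℓᵢ) = 4/32 + 8/32 + 4/32 + 8/32 + 2/32 + 1/32 = 27/32 = 0.84375.
Kraft's inequality requires Σ ≤ 1; here Σ = 0.84375 ≤ 1, so such a prefix code exists.

0.84375; yes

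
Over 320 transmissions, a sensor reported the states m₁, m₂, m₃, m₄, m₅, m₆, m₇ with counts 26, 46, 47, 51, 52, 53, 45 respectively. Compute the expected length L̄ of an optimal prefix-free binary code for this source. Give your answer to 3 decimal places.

Probabilities are the counts divided by 320.
Repeatedly combine the two least-probable nodes; the expected code length is the sum of the merged weights.
merge 13/160 + 9/64 → 71/320
merge 23/160 + 47/320 → 93/320
merge 51/320 + 13/80 → 103/320
merge 53/320 + 71/320 → 31/80
merge 93/320 + 103/320 → 49/80
merge 31/80 + 49/80 → 1
L = 71/320 + 93/320 + 103/320 + 31/80 + 49/80 + 1 = 907/320 ≈ 2.834 bits/symbol.

2.834 bits/symbol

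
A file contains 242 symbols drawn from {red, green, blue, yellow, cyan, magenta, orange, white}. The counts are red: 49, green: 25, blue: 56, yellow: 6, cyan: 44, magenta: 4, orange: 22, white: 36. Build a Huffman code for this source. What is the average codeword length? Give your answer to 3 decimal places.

Probabilities are the counts divided by 242.
Repeatedly combine the two least-probable nodes; the expected code length is the sum of the merged weights.
merge 2/121 + 3/121 → 5/121
merge 5/121 + 1/11 → 16/121
merge 25/242 + 16/121 → 57/242
merge 18/121 + 2/11 → 40/121
merge 49/242 + 28/121 → 105/242
merge 57/242 + 40/121 → 137/242
merge 105/242 + 137/242 → 1
L = 5/121 + 16/121 + 57/242 + 40/121 + 105/242 + 137/242 + 1 = 663/242 ≈ 2.740 bits/symbol.

2.740 bits/symbol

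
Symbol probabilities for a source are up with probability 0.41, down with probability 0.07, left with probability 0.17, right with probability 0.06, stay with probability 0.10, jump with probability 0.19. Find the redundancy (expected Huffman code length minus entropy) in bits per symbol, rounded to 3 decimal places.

Entropy H = −Σ p log₂ p ≈ 2.2615 bits.
Huffman merges: 3/50+7/100→13/100; 1/10+13/100→23/100; 17/100+19/100→9/25; 23/100+9/25→59/100; 41/100+59/100→1. L = 231/100 ≈ 2.3100.
L − H = 2.3100 − 2.2615 = 0.049 bits.

0.049 bits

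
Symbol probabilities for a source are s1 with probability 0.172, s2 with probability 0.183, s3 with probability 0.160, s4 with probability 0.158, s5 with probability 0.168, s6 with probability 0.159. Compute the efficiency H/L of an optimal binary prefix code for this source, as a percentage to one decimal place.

Entropy H = −Σ p log₂ p ≈ 2.5829 bits.
Huffman merges: 79/500+159/1000→317/1000; 4/25+21/125→41/125; 43/250+183/1000→71/200; 317/1000+41/125→129/200; 71/200+129/200→1. L = 529/200 ≈ 2.6450.
Efficiency = H/L = 2.5829/2.6450 = 97.7%.

97.7%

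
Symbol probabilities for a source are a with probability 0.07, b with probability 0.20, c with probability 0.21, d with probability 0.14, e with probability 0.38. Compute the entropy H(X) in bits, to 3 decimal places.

2.133 bits

H = −Σ pᵢ log₂ pᵢ.
−0.07·log₂(0.07) = 0.2686
−0.20·log₂(0.20) = 0.4644
−0.21·log₂(0.21) = 0.4728
−0.14·log₂(0.14) = 0.3971
−0.38·log₂(0.38) = 0.5305
Sum ≈ 2.1333 → 2.133 bits.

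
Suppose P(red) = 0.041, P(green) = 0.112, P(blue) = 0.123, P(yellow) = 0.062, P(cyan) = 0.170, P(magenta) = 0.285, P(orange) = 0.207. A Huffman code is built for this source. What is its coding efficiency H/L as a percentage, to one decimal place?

Entropy H = −Σ p log₂ p ≈ 2.5843 bits.
Huffman merges: 41/1000+31/500→103/1000; 103/1000+14/125→43/200; 123/1000+17/100→293/1000; 207/1000+43/200→211/500; 57/200+293/1000→289/500; 211/500+289/500→1. L = 2611/1000 ≈ 2.6110.
Efficiency = H/L = 2.5843/2.6110 = 99.0%.

99.0%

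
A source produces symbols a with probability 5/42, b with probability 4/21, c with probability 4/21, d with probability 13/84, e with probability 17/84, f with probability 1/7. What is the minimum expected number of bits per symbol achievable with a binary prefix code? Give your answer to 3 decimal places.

2.607 bits/symbol

Repeatedly combine the two least-probable nodes; the expected code length is the sum of the merged weights.
merge 5/42 + 1/7 → 11/42
merge 13/84 + 4/21 → 29/84
merge 4/21 + 17/84 → 11/28
merge 11/42 + 29/84 → 17/28
merge 11/28 + 17/28 → 1
L = 11/42 + 29/84 + 11/28 + 17/28 + 1 = 73/28 ≈ 2.607 bits/symbol.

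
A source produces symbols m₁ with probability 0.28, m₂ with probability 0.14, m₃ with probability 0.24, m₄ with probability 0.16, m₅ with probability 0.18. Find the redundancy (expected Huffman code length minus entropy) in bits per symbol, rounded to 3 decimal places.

Entropy H = −Σ p log₂ p ≈ 2.2738 bits.
Huffman merges: 7/50+4/25→3/10; 9/50+6/25→21/50; 7/25+3/10→29/50; 21/50+29/50→1. L = 23/10 ≈ 2.3000.
L − H = 2.3000 − 2.2738 = 0.026 bits.

0.026 bits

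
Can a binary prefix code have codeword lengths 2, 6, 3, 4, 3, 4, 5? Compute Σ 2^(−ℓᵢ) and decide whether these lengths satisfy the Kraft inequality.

0.671875; yes

With common denominator 2^6 = 64: Σ 2^(−ℓᵢ) = 16/64 + 1/64 + 8/64 + 4/64 + 8/64 + 4/64 + 2/64 = 43/64 = 0.671875.
Kraft's inequality requires Σ ≤ 1; here Σ = 0.671875 ≤ 1, so such a prefix code exists.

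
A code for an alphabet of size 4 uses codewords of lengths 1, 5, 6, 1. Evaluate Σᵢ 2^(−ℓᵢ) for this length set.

With common denominator 2^6 = 64: Σ 2^(−ℓᵢ) = 32/64 + 2/64 + 1/64 + 32/64 = 67/64 = 1.046875.

1.046875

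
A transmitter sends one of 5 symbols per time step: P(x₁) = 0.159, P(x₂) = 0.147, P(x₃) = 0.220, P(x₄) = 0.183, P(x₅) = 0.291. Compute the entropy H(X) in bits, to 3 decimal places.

H = −Σ pᵢ log₂ pᵢ.
−0.159·log₂(0.159) = 0.4218
−0.147·log₂(0.147) = 0.4066
−0.220·log₂(0.220) = 0.4806
−0.183·log₂(0.183) = 0.4484
−0.291·log₂(0.291) = 0.5182
Sum ≈ 2.2756 → 2.276 bits.

2.276 bits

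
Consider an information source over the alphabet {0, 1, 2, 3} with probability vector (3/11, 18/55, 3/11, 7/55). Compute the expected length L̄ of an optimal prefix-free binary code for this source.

Repeatedly combine the two least-probable nodes; the expected code length is the sum of the merged weights.
merge 7/55 + 3/11 → 2/5
merge 3/11 + 18/55 → 3/5
merge 2/5 + 3/5 → 1
L = 2/5 + 3/5 + 1 = 2 bits/symbol.

2 bits/symbol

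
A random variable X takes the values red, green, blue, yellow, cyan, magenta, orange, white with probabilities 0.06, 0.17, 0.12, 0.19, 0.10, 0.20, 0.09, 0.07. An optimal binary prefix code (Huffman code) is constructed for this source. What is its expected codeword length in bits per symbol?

Repeatedly combine the two least-probable nodes; the expected code length is the sum of the merged weights.
merge 3/50 + 7/100 → 13/100
merge 9/100 + 1/10 → 19/100
merge 3/25 + 13/100 → 1/4
merge 17/100 + 19/100 → 9/25
merge 19/100 + 1/5 → 39/100
merge 1/4 + 9/25 → 61/100
merge 39/100 + 61/100 → 1
L = 13/100 + 19/100 + 1/4 + 9/25 + 39/100 + 61/100 + 1 = 293/100 = 2.93 bits/symbol.

2.93 bits/symbol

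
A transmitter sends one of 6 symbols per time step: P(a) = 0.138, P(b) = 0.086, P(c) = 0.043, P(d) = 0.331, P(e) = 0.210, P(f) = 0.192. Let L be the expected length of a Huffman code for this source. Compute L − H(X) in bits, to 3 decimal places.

Entropy H = −Σ p log₂ p ≈ 2.3518 bits.
Huffman merges: 43/1000+43/500→129/1000; 129/1000+69/500→267/1000; 24/125+21/100→201/500; 267/1000+331/1000→299/500; 201/500+299/500→1. L = 599/250 ≈ 2.3960.
L − H = 2.3960 − 2.3518 = 0.044 bits.

0.044 bits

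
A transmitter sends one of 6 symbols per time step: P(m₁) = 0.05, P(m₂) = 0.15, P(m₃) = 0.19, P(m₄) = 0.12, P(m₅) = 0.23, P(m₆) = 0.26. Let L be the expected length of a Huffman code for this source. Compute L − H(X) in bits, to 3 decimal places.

0.048 bits

Entropy H = −Σ p log₂ p ≈ 2.4419 bits.
Huffman merges: 1/20+3/25→17/100; 3/20+17/100→8/25; 19/100+23/100→21/50; 13/50+8/25→29/50; 21/50+29/50→1. L = 249/100 ≈ 2.4900.
L − H = 2.4900 − 2.4419 = 0.048 bits.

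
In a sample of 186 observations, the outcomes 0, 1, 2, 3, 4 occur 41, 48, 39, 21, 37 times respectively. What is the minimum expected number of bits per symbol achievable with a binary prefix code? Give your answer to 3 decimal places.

2.312 bits/symbol

Probabilities are the counts divided by 186.
Repeatedly combine the two least-probable nodes; the expected code length is the sum of the merged weights.
merge 7/62 + 37/186 → 29/93
merge 13/62 + 41/186 → 40/93
merge 8/31 + 29/93 → 53/93
merge 40/93 + 53/93 → 1
L = 29/93 + 40/93 + 53/93 + 1 = 215/93 ≈ 2.312 bits/symbol.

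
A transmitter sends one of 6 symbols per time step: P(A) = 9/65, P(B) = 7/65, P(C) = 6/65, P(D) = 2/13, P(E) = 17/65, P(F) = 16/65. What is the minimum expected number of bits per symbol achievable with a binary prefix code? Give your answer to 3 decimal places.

Repeatedly combine the two least-probable nodes; the expected code length is the sum of the merged weights.
merge 6/65 + 7/65 → 1/5
merge 9/65 + 2/13 → 19/65
merge 1/5 + 16/65 → 29/65
merge 17/65 + 19/65 → 36/65
merge 29/65 + 36/65 → 1
L = 1/5 + 19/65 + 29/65 + 36/65 + 1 = 162/65 ≈ 2.492 bits/symbol.

2.492 bits/symbol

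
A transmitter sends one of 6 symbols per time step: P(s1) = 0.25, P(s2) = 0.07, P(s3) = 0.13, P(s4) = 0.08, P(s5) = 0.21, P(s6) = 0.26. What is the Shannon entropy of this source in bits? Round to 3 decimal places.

2.421 bits

H = −Σ pᵢ log₂ pᵢ.
−0.25·log₂(0.25) = 0.5000
−0.07·log₂(0.07) = 0.2686
−0.13·log₂(0.13) = 0.3826
−0.08·log₂(0.08) = 0.2915
−0.21·log₂(0.21) = 0.4728
−0.26·log₂(0.26) = 0.5053
Sum ≈ 2.4208 → 2.421 bits.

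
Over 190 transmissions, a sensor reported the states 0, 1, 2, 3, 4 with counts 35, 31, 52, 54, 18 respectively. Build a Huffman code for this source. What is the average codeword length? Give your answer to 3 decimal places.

2.258 bits/symbol

Probabilities are the counts divided by 190.
Repeatedly combine the two least-probable nodes; the expected code length is the sum of the merged weights.
merge 9/95 + 31/190 → 49/190
merge 7/38 + 49/190 → 42/95
merge 26/95 + 27/95 → 53/95
merge 42/95 + 53/95 → 1
L = 49/190 + 42/95 + 53/95 + 1 = 429/190 ≈ 2.258 bits/symbol.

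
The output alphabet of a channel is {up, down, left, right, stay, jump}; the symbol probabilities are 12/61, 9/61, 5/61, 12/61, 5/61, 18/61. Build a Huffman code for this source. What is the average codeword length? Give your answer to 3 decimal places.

Repeatedly combine the two least-probable nodes; the expected code length is the sum of the merged weights.
merge 5/61 + 5/61 → 10/61
merge 9/61 + 10/61 → 19/61
merge 12/61 + 12/61 → 24/61
merge 18/61 + 19/61 → 37/61
merge 24/61 + 37/61 → 1
L = 10/61 + 19/61 + 24/61 + 37/61 + 1 = 151/61 ≈ 2.475 bits/symbol.

2.475 bits/symbol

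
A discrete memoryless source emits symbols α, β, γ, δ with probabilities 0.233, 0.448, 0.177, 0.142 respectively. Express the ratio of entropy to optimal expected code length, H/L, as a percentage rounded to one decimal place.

Entropy H = −Σ p log₂ p ≈ 1.8507 bits.
Huffman merges: 71/500+177/1000→319/1000; 233/1000+319/1000→69/125; 56/125+69/125→1. L = 1871/1000 ≈ 1.8710.
Efficiency = H/L = 1.8507/1.8710 = 98.9%.

98.9%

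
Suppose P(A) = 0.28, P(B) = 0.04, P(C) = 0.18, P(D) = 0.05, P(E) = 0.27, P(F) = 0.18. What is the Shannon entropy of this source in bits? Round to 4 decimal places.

2.3167 bits

H = −Σ pᵢ log₂ pᵢ.
−0.28·log₂(0.28) = 0.5142
−0.04·log₂(0.04) = 0.1858
−0.18·log₂(0.18) = 0.4453
−0.05·log₂(0.05) = 0.2161
−0.27·log₂(0.27) = 0.5100
−0.18·log₂(0.18) = 0.4453
Sum ≈ 2.3167 → 2.3167 bits.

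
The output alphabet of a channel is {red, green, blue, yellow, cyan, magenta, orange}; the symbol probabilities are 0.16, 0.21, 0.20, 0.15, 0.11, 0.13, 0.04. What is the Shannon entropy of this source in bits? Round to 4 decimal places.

H = −Σ pᵢ log₂ pᵢ.
−0.16·log₂(0.16) = 0.4230
−0.21·log₂(0.21) = 0.4728
−0.20·log₂(0.20) = 0.4644
−0.15·log₂(0.15) = 0.4105
−0.11·log₂(0.11) = 0.3503
−0.13·log₂(0.13) = 0.3826
−0.04·log₂(0.04) = 0.1858
Sum ≈ 2.6895 → 2.6895 bits.

2.6895 bits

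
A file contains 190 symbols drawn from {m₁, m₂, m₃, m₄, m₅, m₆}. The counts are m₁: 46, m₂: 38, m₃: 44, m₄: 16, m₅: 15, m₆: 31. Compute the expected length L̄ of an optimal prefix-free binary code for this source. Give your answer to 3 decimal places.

Probabilities are the counts divided by 190.
Repeatedly combine the two least-probable nodes; the expected code length is the sum of the merged weights.
merge 3/38 + 8/95 → 31/190
merge 31/190 + 31/190 → 31/95
merge 1/5 + 22/95 → 41/95
merge 23/95 + 31/95 → 54/95
merge 41/95 + 54/95 → 1
L = 31/190 + 31/95 + 41/95 + 54/95 + 1 = 473/190 ≈ 2.489 bits/symbol.

2.489 bits/symbol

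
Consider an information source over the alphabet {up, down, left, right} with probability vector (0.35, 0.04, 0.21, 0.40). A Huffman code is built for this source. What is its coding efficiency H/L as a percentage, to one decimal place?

92.8%

Entropy H = −Σ p log₂ p ≈ 1.7174 bits.
Huffman merges: 1/25+21/100→1/4; 1/4+7/20→3/5; 2/5+3/5→1. L = 37/20 ≈ 1.8500.
Efficiency = H/L = 1.7174/1.8500 = 92.8%.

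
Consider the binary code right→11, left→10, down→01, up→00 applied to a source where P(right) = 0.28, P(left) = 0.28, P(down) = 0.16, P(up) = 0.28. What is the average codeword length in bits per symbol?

2 bits/symbol

L̄ = Σ pᵢ·ℓᵢ = 0.28·2 + 0.28·2 + 0.16·2 + 0.28·2 = 2 bits/symbol.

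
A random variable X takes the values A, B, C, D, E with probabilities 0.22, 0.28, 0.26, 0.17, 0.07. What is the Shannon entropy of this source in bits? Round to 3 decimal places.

2.203 bits

H = −Σ pᵢ log₂ pᵢ.
−0.22·log₂(0.22) = 0.4806
−0.28·log₂(0.28) = 0.5142
−0.26·log₂(0.26) = 0.5053
−0.17·log₂(0.17) = 0.4346
−0.07·log₂(0.07) = 0.2686
Sum ≈ 2.2032 → 2.203 bits.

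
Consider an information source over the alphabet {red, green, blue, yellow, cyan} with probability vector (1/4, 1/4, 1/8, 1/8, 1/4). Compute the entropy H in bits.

Each probability is a power of 1/2, so log₂(1/p) is an integer.
H = Σ p·log₂(1/p) = 1/4·2 + 1/4·2 + 1/8·3 + 1/8·3 + 1/4·2 = 2.25 bits.

2.25 bits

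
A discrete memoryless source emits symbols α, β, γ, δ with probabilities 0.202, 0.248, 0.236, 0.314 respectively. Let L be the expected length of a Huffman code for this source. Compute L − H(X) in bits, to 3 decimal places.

0.019 bits

Entropy H = −Σ p log₂ p ≈ 1.9814 bits.
Huffman merges: 101/500+59/250→219/500; 31/125+157/500→281/500; 219/500+281/500→1. L = 2 ≈ 2.0000.
L − H = 2.0000 − 1.9814 = 0.019 bits.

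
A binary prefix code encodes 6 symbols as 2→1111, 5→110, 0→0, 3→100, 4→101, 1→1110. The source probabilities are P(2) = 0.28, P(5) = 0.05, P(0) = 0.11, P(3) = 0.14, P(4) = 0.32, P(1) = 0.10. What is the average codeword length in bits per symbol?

L̄ = Σ pᵢ·ℓᵢ = 0.28·4 + 0.05·3 + 0.11·1 + 0.14·3 + 0.32·3 + 0.10·4 = 3.16 bits/symbol.

3.16 bits/symbol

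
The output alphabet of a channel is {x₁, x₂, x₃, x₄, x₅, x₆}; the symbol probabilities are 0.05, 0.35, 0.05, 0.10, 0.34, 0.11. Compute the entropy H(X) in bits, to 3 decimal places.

2.174 bits

H = −Σ pᵢ log₂ pᵢ.
−0.05·log₂(0.05) = 0.2161
−0.35·log₂(0.35) = 0.5301
−0.05·log₂(0.05) = 0.2161
−0.10·log₂(0.10) = 0.3322
−0.34·log₂(0.34) = 0.5292
−0.11·log₂(0.11) = 0.3503
Sum ≈ 2.1739 → 2.174 bits.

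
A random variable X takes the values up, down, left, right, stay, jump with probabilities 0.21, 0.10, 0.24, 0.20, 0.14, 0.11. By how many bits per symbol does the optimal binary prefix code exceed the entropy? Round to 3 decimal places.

0.039 bits

Entropy H = −Σ p log₂ p ≈ 2.5109 bits.
Huffman merges: 1/10+11/100→21/100; 7/50+1/5→17/50; 21/100+21/100→21/50; 6/25+17/50→29/50; 21/50+29/50→1. L = 51/20 ≈ 2.5500.
L − H = 2.5500 − 2.5109 = 0.039 bits.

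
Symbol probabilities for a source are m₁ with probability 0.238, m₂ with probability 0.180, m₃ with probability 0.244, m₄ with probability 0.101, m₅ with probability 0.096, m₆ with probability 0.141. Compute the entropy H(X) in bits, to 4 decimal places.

2.4919 bits

H = −Σ pᵢ log₂ pᵢ.
−0.238·log₂(0.238) = 0.4929
−0.180·log₂(0.180) = 0.4453
−0.244·log₂(0.244) = 0.4966
−0.101·log₂(0.101) = 0.3341
−0.096·log₂(0.096) = 0.3246
−0.141·log₂(0.141) = 0.3985
Sum ≈ 2.4919 → 2.4919 bits.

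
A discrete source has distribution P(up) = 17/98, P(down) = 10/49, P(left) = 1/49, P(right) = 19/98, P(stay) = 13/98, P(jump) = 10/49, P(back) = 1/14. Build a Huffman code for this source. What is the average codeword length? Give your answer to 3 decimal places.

Repeatedly combine the two least-probable nodes; the expected code length is the sum of the merged weights.
merge 1/49 + 1/14 → 9/98
merge 9/98 + 13/98 → 11/49
merge 17/98 + 19/98 → 18/49
merge 10/49 + 10/49 → 20/49
merge 11/49 + 18/49 → 29/49
merge 20/49 + 29/49 → 1
L = 9/98 + 11/49 + 18/49 + 20/49 + 29/49 + 1 = 263/98 ≈ 2.684 bits/symbol.

2.684 bits/symbol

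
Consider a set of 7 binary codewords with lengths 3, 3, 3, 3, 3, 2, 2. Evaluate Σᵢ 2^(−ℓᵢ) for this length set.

With common denominator 2^3 = 8: Σ 2^(−ℓᵢ) = 1/8 + 1/8 + 1/8 + 1/8 + 1/8 + 2/8 + 2/8 = 9/8 = 1.125.

1.125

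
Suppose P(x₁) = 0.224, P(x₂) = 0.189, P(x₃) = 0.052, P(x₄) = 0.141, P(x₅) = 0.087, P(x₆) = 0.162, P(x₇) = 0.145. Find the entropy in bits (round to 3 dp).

2.694 bits

H = −Σ pᵢ log₂ pᵢ.
−0.224·log₂(0.224) = 0.4835
−0.189·log₂(0.189) = 0.4543
−0.052·log₂(0.052) = 0.2218
−0.141·log₂(0.141) = 0.3985
−0.087·log₂(0.087) = 0.3065
−0.162·log₂(0.162) = 0.4254
−0.145·log₂(0.145) = 0.4040
Sum ≈ 2.6939 → 2.694 bits.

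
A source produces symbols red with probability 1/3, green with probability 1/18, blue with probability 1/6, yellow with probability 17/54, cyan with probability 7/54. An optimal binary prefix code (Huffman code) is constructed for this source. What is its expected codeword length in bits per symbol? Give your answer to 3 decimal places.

2.185 bits/symbol

Repeatedly combine the two least-probable nodes; the expected code length is the sum of the merged weights.
merge 1/18 + 7/54 → 5/27
merge 1/6 + 5/27 → 19/54
merge 17/54 + 1/3 → 35/54
merge 19/54 + 35/54 → 1
L = 5/27 + 19/54 + 35/54 + 1 = 59/27 ≈ 2.185 bits/symbol.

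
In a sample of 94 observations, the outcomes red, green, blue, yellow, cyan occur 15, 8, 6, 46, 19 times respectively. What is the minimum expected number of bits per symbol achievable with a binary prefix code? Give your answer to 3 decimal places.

Probabilities are the counts divided by 94.
Repeatedly combine the two least-probable nodes; the expected code length is the sum of the merged weights.
merge 3/47 + 4/47 → 7/47
merge 7/47 + 15/94 → 29/94
merge 19/94 + 29/94 → 24/47
merge 23/47 + 24/47 → 1
L = 7/47 + 29/94 + 24/47 + 1 = 185/94 ≈ 1.968 bits/symbol.

1.968 bits/symbol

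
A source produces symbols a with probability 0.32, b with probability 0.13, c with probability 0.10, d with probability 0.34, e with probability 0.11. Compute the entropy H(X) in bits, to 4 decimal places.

H = −Σ pᵢ log₂ pᵢ.
−0.32·log₂(0.32) = 0.5260
−0.13·log₂(0.13) = 0.3826
−0.10·log₂(0.10) = 0.3322
−0.34·log₂(0.34) = 0.5292
−0.11·log₂(0.11) = 0.3503
Sum ≈ 2.1203 → 2.1203 bits.

2.1203 bits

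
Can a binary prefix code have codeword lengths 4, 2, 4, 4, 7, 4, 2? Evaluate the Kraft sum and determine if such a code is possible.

With common denominator 2^7 = 128: Σ 2^(−ℓᵢ) = 8/128 + 32/128 + 8/128 + 8/128 + 1/128 + 8/128 + 32/128 = 97/128 = 0.7578125.
Kraft's inequality requires Σ ≤ 1; here Σ = 0.7578125 ≤ 1, so such a prefix code exists.

0.7578125; yes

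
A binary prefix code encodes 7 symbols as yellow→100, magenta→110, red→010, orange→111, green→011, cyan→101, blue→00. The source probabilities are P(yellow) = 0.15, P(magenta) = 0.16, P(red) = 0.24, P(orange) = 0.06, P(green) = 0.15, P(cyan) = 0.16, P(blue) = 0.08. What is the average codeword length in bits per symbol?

L̄ = Σ pᵢ·ℓᵢ = 0.15·3 + 0.16·3 + 0.24·3 + 0.06·3 + 0.15·3 + 0.16·3 + 0.08·2 = 2.92 bits/symbol.

2.92 bits/symbol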